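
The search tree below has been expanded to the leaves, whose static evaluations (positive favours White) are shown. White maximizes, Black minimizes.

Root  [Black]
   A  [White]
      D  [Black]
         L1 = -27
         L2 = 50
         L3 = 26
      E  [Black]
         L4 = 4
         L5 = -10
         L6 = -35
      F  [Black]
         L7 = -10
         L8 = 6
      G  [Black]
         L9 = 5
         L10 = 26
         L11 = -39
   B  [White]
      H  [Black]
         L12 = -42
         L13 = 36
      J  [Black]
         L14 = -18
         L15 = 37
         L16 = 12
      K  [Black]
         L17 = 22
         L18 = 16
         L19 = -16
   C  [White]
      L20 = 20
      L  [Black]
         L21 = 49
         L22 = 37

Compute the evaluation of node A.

-10

D (Black): min(-27, 50, 26) = -27
E (Black): min(4, -10, -35) = -35
F (Black): min(-10, 6) = -10
G (Black): min(5, 26, -39) = -39
A (White): max(-27, -35, -10, -39) = -10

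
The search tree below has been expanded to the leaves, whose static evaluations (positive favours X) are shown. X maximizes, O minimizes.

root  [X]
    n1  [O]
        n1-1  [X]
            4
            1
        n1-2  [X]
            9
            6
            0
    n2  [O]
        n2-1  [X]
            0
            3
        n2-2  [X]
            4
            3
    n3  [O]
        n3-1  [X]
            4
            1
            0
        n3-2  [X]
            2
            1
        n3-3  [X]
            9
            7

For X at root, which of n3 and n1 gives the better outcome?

n3-1 (X): max(4, 1, 0) = 4
n3-2 (X): max(2, 1) = 2
n3-3 (X): max(9, 7) = 9
n3 (O): min(4, 2, 9) = 2
n1-1 (X): max(4, 1) = 4
n1-2 (X): max(9, 6, 0) = 9
n1 (O): min(4, 9) = 4
X prefers the higher value; n3=2, n1=4. n1 is better since 4 > 2.

n1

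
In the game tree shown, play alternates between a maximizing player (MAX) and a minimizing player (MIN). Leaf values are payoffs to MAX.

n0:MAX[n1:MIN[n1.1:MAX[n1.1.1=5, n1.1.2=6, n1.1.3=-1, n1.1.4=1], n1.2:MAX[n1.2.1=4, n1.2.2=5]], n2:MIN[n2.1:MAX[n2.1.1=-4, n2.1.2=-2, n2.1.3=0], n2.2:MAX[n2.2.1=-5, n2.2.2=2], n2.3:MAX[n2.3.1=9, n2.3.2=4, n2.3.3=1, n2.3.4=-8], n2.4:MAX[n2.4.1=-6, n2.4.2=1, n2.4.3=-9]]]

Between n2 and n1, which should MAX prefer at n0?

n1

n2.1 (MAX): max(-4, -2, 0) = 0
n2.2 (MAX): max(-5, 2) = 2
n2.3 (MAX): max(9, 4, 1, -8) = 9
n2.4 (MAX): max(-6, 1, -9) = 1
n2 (MIN): min(0, 2, 9, 1) = 0
n1.1 (MAX): max(5, 6, -1, 1) = 6
n1.2 (MAX): max(4, 5) = 5
n1 (MIN): min(6, 5) = 5
MAX prefers the higher value; n2=0, n1=5. n1 is better since 5 > 0.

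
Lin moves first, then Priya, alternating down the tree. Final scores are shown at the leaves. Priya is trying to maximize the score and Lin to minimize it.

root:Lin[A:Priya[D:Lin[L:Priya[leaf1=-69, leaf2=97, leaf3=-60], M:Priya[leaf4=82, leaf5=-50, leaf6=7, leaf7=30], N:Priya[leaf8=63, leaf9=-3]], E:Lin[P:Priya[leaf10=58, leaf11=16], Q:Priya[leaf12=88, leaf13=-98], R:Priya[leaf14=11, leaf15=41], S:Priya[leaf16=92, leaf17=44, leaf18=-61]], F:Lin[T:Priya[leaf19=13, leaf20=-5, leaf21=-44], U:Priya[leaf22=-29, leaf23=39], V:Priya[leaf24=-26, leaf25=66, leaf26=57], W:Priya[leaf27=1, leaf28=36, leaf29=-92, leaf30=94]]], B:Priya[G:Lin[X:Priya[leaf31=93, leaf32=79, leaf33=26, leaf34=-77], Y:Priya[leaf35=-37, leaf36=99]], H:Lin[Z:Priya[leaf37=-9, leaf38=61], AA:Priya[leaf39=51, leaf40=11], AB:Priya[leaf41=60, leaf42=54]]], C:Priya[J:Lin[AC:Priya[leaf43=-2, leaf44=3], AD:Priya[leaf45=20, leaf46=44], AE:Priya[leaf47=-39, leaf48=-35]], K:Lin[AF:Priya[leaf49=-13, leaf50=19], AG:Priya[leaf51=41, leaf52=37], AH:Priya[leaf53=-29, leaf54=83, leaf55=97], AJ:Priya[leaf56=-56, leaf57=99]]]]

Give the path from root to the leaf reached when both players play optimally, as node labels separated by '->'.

root -> C -> K -> AF -> leaf50

L (Priya): max(-69, 97, -60) = 97
M (Priya): max(82, -50, 7, 30) = 82
N (Priya): max(63, -3) = 63
D (Lin): min(97, 82, 63) = 63
P (Priya): max(58, 16) = 58
Q (Priya): max(88, -98) = 88
R (Priya): max(11, 41) = 41
S (Priya): max(92, 44, -61) = 92
E (Lin): min(58, 88, 41, 92) = 41
T (Priya): max(13, -5, -44) = 13
U (Priya): max(-29, 39) = 39
V (Priya): max(-26, 66, 57) = 66
W (Priya): max(1, 36, -92, 94) = 94
F (Lin): min(13, 39, 66, 94) = 13
A (Priya): max(63, 41, 13) = 63
X (Priya): max(93, 79, 26, -77) = 93
Y (Priya): max(-37, 99) = 99
G (Lin): min(93, 99) = 93
Z (Priya): max(-9, 61) = 61
AA (Priya): max(51, 11) = 51
AB (Priya): max(60, 54) = 60
H (Lin): min(61, 51, 60) = 51
B (Priya): max(93, 51) = 93
AC (Priya): max(-2, 3) = 3
AD (Priya): max(20, 44) = 44
AE (Priya): max(-39, -35) = -35
J (Lin): min(3, 44, -35) = -35
AF (Priya): max(-13, 19) = 19
AG (Priya): max(41, 37) = 41
AH (Priya): max(-29, 83, 97) = 97
AJ (Priya): max(-56, 99) = 99
K (Lin): min(19, 41, 97, 99) = 19
C (Priya): max(-35, 19) = 19
root (Lin): min(63, 93, 19) = 19
At root, Lin picks C (lowest: 19).
At C, Priya picks K (highest: 19).
At K, Lin picks AF (lowest: 19).
At AF, Priya picks leaf50 (highest: 19).
Terminal value 19.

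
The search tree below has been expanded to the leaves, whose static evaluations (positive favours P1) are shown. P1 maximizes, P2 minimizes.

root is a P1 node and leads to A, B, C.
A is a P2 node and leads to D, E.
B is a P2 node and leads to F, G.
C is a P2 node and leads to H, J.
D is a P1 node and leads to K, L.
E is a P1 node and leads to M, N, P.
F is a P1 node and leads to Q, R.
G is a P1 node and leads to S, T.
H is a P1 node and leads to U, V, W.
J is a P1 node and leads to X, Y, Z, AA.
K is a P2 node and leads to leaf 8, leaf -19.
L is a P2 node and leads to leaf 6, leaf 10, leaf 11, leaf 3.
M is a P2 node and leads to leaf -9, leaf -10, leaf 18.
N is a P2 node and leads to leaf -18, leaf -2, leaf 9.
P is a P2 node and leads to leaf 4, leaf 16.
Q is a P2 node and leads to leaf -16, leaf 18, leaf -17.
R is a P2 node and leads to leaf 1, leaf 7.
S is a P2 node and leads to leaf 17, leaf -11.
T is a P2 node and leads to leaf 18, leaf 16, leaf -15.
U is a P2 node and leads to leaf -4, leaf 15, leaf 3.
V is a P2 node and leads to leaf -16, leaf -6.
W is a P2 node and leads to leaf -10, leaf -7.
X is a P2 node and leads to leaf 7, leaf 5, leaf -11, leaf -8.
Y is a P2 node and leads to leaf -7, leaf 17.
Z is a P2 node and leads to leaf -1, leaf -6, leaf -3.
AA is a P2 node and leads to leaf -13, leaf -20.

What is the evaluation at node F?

1

Q (P2): min(-16, 18, -17) = -17
R (P2): min(1, 7) = 1
F (P1): max(-17, 1) = 1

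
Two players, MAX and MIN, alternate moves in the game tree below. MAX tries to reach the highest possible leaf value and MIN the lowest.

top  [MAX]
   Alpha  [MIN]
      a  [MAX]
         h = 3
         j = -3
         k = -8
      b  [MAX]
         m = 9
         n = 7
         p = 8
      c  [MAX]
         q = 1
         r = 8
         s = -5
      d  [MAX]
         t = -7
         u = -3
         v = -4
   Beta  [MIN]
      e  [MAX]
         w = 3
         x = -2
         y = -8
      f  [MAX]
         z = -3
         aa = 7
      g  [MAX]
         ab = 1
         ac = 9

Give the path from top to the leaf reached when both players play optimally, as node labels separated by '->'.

a (MAX): max(3, -3, -8) = 3
b (MAX): max(9, 7, 8) = 9
c (MAX): max(1, 8, -5) = 8
d (MAX): max(-7, -3, -4) = -3
Alpha (MIN): min(3, 9, 8, -3) = -3
e (MAX): max(3, -2, -8) = 3
f (MAX): max(-3, 7) = 7
g (MAX): max(1, 9) = 9
Beta (MIN): min(3, 7, 9) = 3
top (MAX): max(-3, 3) = 3
At top, MAX picks Beta (highest: 3).
At Beta, MIN picks e (lowest: 3).
At e, MAX picks w (highest: 3).
Terminal value 3.

top -> Beta -> e -> w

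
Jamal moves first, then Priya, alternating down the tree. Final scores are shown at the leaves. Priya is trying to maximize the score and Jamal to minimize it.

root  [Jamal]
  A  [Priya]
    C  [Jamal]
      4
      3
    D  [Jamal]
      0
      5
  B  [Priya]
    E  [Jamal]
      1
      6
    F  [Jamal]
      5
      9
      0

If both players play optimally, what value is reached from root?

1

C (Jamal): min(4, 3) = 3
D (Jamal): min(0, 5) = 0
A (Priya): max(3, 0) = 3
E (Jamal): min(1, 6) = 1
F (Jamal): min(5, 9, 0) = 0
B (Priya): max(1, 0) = 1
root (Jamal): min(3, 1) = 1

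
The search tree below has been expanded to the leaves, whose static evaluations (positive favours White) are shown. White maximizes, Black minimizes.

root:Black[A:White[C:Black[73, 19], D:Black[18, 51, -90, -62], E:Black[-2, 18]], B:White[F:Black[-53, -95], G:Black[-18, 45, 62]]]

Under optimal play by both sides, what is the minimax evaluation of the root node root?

C (Black): min(73, 19) = 19
D (Black): min(18, 51, -90, -62) = -90
E (Black): min(-2, 18) = -2
A (White): max(19, -90, -2) = 19
F (Black): min(-53, -95) = -95
G (Black): min(-18, 45, 62) = -18
B (White): max(-95, -18) = -18
root (Black): min(19, -18) = -18

-18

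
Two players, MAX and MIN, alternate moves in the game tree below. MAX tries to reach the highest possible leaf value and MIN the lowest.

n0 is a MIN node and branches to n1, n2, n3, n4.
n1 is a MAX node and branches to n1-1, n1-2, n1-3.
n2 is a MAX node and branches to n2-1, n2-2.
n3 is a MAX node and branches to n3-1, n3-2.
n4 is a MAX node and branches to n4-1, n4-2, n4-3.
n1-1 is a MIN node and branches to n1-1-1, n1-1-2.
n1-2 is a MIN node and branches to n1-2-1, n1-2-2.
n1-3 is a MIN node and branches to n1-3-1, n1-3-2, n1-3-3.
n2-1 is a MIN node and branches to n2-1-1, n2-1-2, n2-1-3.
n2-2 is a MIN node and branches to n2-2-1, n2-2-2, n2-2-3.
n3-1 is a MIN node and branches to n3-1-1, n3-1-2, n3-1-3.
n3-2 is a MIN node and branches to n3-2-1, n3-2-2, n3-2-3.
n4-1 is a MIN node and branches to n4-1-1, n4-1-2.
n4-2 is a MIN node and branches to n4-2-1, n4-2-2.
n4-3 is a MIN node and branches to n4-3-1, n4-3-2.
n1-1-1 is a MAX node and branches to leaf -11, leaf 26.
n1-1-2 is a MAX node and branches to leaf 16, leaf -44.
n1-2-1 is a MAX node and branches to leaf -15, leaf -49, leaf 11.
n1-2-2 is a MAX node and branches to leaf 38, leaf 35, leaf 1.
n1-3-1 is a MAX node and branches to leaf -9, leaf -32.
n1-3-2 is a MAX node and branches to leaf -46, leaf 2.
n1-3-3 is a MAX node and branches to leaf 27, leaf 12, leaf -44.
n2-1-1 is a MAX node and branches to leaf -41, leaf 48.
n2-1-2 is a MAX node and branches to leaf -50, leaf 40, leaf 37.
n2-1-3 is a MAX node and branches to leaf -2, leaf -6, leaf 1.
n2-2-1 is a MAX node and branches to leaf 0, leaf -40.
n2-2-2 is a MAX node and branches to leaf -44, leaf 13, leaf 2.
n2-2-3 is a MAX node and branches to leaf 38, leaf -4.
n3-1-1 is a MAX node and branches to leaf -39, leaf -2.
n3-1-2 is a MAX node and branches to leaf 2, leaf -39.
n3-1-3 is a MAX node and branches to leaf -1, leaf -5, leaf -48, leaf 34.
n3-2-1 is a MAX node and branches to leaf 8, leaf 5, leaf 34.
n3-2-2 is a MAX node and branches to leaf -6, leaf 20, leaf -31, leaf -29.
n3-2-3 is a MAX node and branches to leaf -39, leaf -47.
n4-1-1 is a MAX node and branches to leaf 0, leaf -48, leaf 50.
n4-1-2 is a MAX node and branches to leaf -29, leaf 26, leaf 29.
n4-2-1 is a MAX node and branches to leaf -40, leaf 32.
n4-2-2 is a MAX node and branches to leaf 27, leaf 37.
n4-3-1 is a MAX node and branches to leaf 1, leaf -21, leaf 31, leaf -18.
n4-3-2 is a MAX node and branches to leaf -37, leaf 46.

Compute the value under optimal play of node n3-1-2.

n3-1-2 (MAX): max(2, -39) = 2

2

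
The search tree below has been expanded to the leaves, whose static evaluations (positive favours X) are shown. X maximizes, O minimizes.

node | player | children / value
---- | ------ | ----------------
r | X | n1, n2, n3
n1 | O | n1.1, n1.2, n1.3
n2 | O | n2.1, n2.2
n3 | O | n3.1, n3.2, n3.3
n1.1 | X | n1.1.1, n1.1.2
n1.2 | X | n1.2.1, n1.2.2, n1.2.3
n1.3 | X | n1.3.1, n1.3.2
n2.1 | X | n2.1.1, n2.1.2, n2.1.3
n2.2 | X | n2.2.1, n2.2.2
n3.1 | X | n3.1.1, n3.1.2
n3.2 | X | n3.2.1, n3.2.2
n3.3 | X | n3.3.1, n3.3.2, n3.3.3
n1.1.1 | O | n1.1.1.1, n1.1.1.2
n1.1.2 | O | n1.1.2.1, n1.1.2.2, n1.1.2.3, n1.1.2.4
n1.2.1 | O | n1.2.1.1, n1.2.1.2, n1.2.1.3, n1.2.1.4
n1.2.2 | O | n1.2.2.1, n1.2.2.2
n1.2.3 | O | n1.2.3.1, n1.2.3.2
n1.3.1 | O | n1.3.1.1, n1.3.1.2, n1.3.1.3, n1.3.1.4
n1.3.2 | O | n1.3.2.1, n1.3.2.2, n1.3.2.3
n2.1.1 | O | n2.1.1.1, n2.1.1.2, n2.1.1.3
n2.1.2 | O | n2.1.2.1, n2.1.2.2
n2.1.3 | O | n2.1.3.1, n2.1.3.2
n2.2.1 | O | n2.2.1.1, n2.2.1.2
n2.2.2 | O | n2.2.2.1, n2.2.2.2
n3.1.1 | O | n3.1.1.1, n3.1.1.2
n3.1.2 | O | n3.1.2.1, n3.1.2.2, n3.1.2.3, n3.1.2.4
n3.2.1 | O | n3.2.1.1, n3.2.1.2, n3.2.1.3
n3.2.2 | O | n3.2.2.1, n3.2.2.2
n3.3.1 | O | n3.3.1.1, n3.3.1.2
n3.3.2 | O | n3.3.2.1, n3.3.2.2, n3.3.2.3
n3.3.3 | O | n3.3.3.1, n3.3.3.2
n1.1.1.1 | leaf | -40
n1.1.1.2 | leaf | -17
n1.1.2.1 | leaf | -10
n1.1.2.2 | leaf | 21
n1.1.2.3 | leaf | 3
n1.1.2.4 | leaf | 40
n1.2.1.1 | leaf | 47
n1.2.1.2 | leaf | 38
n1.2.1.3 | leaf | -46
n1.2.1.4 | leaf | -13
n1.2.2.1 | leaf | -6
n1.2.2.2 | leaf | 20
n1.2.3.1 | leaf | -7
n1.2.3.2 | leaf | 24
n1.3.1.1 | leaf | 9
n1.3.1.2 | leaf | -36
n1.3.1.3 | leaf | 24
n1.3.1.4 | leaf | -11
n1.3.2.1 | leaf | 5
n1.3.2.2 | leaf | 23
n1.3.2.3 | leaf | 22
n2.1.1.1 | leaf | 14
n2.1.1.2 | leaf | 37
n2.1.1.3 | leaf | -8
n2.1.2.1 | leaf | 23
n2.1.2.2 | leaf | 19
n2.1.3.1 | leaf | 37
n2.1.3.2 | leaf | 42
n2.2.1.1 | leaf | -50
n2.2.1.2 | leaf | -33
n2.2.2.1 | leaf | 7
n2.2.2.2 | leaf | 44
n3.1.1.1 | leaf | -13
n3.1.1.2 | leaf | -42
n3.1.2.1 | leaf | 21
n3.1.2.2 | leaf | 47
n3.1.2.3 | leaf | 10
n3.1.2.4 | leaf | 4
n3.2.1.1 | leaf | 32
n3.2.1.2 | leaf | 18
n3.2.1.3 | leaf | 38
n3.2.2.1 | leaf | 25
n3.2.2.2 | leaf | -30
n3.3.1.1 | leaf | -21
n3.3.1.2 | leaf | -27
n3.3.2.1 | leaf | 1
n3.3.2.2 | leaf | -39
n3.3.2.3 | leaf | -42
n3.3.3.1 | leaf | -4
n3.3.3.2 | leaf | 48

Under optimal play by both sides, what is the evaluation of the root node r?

n1.1.1 (O): min(-40, -17) = -40
n1.1.2 (O): min(-10, 21, 3, 40) = -10
n1.1 (X): max(-40, -10) = -10
n1.2.1 (O): min(47, 38, -46, -13) = -46
n1.2.2 (O): min(-6, 20) = -6
n1.2.3 (O): min(-7, 24) = -7
n1.2 (X): max(-46, -6, -7) = -6
n1.3.1 (O): min(9, -36, 24, -11) = -36
n1.3.2 (O): min(5, 23, 22) = 5
n1.3 (X): max(-36, 5) = 5
n1 (O): min(-10, -6, 5) = -10
n2.1.1 (O): min(14, 37, -8) = -8
n2.1.2 (O): min(23, 19) = 19
n2.1.3 (O): min(37, 42) = 37
n2.1 (X): max(-8, 19, 37) = 37
n2.2.1 (O): min(-50, -33) = -50
n2.2.2 (O): min(7, 44) = 7
n2.2 (X): max(-50, 7) = 7
n2 (O): min(37, 7) = 7
n3.1.1 (O): min(-13, -42) = -42
n3.1.2 (O): min(21, 47, 10, 4) = 4
n3.1 (X): max(-42, 4) = 4
n3.2.1 (O): min(32, 18, 38) = 18
n3.2.2 (O): min(25, -30) = -30
n3.2 (X): max(18, -30) = 18
n3.3.1 (O): min(-21, -27) = -27
n3.3.2 (O): min(1, -39, -42) = -42
n3.3.3 (O): min(-4, 48) = -4
n3.3 (X): max(-27, -42, -4) = -4
n3 (O): min(4, 18, -4) = -4
r (X): max(-10, 7, -4) = 7

7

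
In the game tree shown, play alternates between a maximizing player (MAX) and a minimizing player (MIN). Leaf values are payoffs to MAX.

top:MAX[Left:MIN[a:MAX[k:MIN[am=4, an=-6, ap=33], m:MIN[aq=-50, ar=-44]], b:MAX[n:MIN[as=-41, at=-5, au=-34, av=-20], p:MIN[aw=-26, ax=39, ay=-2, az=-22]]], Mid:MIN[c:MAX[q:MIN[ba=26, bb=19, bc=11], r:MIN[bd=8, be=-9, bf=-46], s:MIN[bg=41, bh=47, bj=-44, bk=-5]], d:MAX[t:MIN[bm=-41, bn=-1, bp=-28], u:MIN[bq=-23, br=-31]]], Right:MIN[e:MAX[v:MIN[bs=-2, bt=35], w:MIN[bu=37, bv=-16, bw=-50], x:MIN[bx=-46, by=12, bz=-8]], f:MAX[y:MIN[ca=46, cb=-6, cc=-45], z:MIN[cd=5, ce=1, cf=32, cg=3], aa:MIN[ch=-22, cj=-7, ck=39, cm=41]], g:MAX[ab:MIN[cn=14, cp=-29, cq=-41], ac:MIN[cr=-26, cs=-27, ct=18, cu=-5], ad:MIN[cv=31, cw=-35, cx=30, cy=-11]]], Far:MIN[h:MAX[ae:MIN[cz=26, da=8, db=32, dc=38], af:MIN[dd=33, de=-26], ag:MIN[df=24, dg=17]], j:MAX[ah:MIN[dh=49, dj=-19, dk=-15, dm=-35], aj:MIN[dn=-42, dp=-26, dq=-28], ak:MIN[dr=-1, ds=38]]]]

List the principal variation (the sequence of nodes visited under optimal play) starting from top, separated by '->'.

k (MIN): min(4, -6, 33) = -6
m (MIN): min(-50, -44) = -50
a (MAX): max(-6, -50) = -6
n (MIN): min(-41, -5, -34, -20) = -41
p (MIN): min(-26, 39, -2, -22) = -26
b (MAX): max(-41, -26) = -26
Left (MIN): min(-6, -26) = -26
q (MIN): min(26, 19, 11) = 11
r (MIN): min(8, -9, -46) = -46
s (MIN): min(41, 47, -44, -5) = -44
c (MAX): max(11, -46, -44) = 11
t (MIN): min(-41, -1, -28) = -41
u (MIN): min(-23, -31) = -31
d (MAX): max(-41, -31) = -31
Mid (MIN): min(11, -31) = -31
v (MIN): min(-2, 35) = -2
w (MIN): min(37, -16, -50) = -50
x (MIN): min(-46, 12, -8) = -46
e (MAX): max(-2, -50, -46) = -2
y (MIN): min(46, -6, -45) = -45
z (MIN): min(5, 1, 32, 3) = 1
aa (MIN): min(-22, -7, 39, 41) = -22
f (MAX): max(-45, 1, -22) = 1
ab (MIN): min(14, -29, -41) = -41
ac (MIN): min(-26, -27, 18, -5) = -27
ad (MIN): min(31, -35, 30, -11) = -35
g (MAX): max(-41, -27, -35) = -27
Right (MIN): min(-2, 1, -27) = -27
ae (MIN): min(26, 8, 32, 38) = 8
af (MIN): min(33, -26) = -26
ag (MIN): min(24, 17) = 17
h (MAX): max(8, -26, 17) = 17
ah (MIN): min(49, -19, -15, -35) = -35
aj (MIN): min(-42, -26, -28) = -42
ak (MIN): min(-1, 38) = -1
j (MAX): max(-35, -42, -1) = -1
Far (MIN): min(17, -1) = -1
top (MAX): max(-26, -31, -27, -1) = -1
At top, MAX picks Far (highest: -1).
At Far, MIN picks j (lowest: -1).
At j, MAX picks ak (highest: -1).
At ak, MIN picks dr (lowest: -1).
Terminal value -1.

top -> Far -> j -> ak -> dr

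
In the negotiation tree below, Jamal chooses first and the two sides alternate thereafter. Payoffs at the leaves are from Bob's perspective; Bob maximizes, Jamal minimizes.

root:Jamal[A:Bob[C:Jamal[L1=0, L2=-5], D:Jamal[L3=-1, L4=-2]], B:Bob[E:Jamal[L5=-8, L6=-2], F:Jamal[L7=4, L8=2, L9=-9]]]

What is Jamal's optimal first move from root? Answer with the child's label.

B

C (Jamal): min(0, -5) = -5
D (Jamal): min(-1, -2) = -2
A (Bob): max(-5, -2) = -2
E (Jamal): min(-8, -2) = -8
F (Jamal): min(4, 2, -9) = -9
B (Bob): max(-8, -9) = -8
root (Jamal): min(-2, -8) = -8
Jamal at root wants the lowest of {A=-2, B=-8}, so chooses B.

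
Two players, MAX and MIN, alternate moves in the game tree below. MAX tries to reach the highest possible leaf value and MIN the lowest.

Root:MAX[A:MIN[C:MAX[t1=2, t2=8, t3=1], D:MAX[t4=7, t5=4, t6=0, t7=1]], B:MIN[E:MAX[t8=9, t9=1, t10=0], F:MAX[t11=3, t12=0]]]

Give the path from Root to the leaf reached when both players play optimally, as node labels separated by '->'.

C (MAX): max(2, 8, 1) = 8
D (MAX): max(7, 4, 0, 1) = 7
A (MIN): min(8, 7) = 7
E (MAX): max(9, 1, 0) = 9
F (MAX): max(3, 0) = 3
B (MIN): min(9, 3) = 3
Root (MAX): max(7, 3) = 7
At Root, MAX picks A (highest: 7).
At A, MIN picks D (lowest: 7).
At D, MAX picks t4 (highest: 7).
Terminal value 7.

Root -> A -> D -> t4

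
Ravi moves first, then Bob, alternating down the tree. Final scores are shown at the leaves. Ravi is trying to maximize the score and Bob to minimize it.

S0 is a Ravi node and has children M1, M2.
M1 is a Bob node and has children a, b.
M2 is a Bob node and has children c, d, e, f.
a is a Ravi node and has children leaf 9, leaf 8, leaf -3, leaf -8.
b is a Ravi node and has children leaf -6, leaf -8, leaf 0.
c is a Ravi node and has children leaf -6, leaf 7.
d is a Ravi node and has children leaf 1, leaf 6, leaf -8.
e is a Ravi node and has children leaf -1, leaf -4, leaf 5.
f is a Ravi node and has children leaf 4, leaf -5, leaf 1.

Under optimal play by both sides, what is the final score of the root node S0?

a (Ravi): max(9, 8, -3, -8) = 9
b (Ravi): max(-6, -8, 0) = 0
M1 (Bob): min(9, 0) = 0
c (Ravi): max(-6, 7) = 7
d (Ravi): max(1, 6, -8) = 6
e (Ravi): max(-1, -4, 5) = 5
f (Ravi): max(4, -5, 1) = 4
M2 (Bob): min(7, 6, 5, 4) = 4
S0 (Ravi): max(0, 4) = 4

4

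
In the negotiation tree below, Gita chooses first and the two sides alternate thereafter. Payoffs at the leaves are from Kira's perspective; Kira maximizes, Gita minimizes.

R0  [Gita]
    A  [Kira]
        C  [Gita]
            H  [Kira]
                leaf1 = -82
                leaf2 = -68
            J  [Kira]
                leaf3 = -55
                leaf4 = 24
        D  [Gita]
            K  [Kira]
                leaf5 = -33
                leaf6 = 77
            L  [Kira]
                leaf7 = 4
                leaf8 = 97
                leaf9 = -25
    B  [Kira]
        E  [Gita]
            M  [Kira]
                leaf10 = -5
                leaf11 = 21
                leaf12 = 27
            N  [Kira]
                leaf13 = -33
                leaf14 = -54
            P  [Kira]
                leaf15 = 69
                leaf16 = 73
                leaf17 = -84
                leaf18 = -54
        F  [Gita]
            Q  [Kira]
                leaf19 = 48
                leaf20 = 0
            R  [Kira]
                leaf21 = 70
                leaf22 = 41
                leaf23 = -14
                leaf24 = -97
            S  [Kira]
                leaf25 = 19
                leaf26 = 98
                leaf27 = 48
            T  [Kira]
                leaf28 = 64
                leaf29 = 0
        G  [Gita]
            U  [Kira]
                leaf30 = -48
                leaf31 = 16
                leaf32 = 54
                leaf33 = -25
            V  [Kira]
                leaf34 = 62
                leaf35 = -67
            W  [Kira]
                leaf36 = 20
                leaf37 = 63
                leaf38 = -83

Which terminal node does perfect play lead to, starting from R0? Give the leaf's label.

leaf32

H (Kira): max(-82, -68) = -68
J (Kira): max(-55, 24) = 24
C (Gita): min(-68, 24) = -68
K (Kira): max(-33, 77) = 77
L (Kira): max(4, 97, -25) = 97
D (Gita): min(77, 97) = 77
A (Kira): max(-68, 77) = 77
M (Kira): max(-5, 21, 27) = 27
N (Kira): max(-33, -54) = -33
P (Kira): max(69, 73, -84, -54) = 73
E (Gita): min(27, -33, 73) = -33
Q (Kira): max(48, 0) = 48
R (Kira): max(70, 41, -14, -97) = 70
S (Kira): max(19, 98, 48) = 98
T (Kira): max(64, 0) = 64
F (Gita): min(48, 70, 98, 64) = 48
U (Kira): max(-48, 16, 54, -25) = 54
V (Kira): max(62, -67) = 62
W (Kira): max(20, 63, -83) = 63
G (Gita): min(54, 62, 63) = 54
B (Kira): max(-33, 48, 54) = 54
R0 (Gita): min(77, 54) = 54
At R0, Gita picks B (lowest: 54).
At B, Kira picks G (highest: 54).
At G, Gita picks U (lowest: 54).
At U, Kira picks leaf32 (highest: 54).
Terminal value 54.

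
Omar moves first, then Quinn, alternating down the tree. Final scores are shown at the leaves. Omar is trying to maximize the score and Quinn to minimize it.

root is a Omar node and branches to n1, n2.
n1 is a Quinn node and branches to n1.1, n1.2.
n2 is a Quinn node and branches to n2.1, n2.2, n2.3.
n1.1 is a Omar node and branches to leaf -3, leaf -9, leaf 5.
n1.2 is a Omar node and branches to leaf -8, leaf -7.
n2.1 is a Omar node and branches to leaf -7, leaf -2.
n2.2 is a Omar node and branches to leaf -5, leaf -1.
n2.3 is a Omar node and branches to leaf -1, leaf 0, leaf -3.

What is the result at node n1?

n1.1 (Omar): max(-3, -9, 5) = 5
n1.2 (Omar): max(-8, -7) = -7
n1 (Quinn): min(5, -7) = -7

-7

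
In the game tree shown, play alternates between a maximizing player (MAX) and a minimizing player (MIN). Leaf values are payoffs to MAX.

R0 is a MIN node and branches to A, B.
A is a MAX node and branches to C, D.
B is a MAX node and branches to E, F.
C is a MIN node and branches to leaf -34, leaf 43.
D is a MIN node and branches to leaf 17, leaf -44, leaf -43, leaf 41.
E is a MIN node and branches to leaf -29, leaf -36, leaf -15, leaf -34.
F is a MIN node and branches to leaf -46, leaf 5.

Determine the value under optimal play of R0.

-36

C (MIN): min(-34, 43) = -34
D (MIN): min(17, -44, -43, 41) = -44
A (MAX): max(-34, -44) = -34
E (MIN): min(-29, -36, -15, -34) = -36
F (MIN): min(-46, 5) = -46
B (MAX): max(-36, -46) = -36
R0 (MIN): min(-34, -36) = -36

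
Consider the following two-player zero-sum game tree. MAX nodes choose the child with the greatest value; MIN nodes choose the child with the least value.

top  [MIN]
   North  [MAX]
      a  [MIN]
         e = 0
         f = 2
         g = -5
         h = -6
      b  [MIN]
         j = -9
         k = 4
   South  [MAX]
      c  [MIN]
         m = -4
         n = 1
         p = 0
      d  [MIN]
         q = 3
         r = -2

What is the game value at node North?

a (MIN): min(0, 2, -5, -6) = -6
b (MIN): min(-9, 4) = -9
North (MAX): max(-6, -9) = -6

-6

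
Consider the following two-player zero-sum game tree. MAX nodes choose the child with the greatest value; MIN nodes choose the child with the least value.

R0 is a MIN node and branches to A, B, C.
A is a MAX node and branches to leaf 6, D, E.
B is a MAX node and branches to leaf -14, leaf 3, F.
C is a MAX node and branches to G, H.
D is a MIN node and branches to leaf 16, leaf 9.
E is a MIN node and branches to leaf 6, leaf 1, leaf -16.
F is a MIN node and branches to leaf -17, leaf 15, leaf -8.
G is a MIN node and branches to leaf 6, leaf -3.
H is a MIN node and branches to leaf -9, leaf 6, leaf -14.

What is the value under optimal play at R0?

D (MIN): min(16, 9) = 9
E (MIN): min(6, 1, -16) = -16
A (MAX): max(6, 9, -16) = 9
F (MIN): min(-17, 15, -8) = -17
B (MAX): max(-14, 3, -17) = 3
G (MIN): min(6, -3) = -3
H (MIN): min(-9, 6, -14) = -14
C (MAX): max(-3, -14) = -3
R0 (MIN): min(9, 3, -3) = -3

-3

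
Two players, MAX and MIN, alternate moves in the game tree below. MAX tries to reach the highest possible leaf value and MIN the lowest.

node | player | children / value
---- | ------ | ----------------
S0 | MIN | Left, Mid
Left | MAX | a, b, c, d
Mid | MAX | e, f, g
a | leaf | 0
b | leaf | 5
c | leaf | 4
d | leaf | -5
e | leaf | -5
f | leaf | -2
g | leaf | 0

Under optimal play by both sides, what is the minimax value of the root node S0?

Left (MAX): max(0, 5, 4, -5) = 5
Mid (MAX): max(-5, -2, 0) = 0
S0 (MIN): min(5, 0) = 0

0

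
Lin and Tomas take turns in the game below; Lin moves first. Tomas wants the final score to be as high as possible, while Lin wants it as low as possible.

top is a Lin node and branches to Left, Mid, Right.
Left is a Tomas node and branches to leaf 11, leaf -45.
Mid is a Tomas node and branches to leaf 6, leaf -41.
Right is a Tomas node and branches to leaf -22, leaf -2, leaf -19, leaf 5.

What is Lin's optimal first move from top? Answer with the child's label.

Right

Left (Tomas): max(11, -45) = 11
Mid (Tomas): max(6, -41) = 6
Right (Tomas): max(-22, -2, -19, 5) = 5
top (Lin): min(11, 6, 5) = 5
Lin at top wants the lowest of {Left=11, Mid=6, Right=5}, so chooses Right.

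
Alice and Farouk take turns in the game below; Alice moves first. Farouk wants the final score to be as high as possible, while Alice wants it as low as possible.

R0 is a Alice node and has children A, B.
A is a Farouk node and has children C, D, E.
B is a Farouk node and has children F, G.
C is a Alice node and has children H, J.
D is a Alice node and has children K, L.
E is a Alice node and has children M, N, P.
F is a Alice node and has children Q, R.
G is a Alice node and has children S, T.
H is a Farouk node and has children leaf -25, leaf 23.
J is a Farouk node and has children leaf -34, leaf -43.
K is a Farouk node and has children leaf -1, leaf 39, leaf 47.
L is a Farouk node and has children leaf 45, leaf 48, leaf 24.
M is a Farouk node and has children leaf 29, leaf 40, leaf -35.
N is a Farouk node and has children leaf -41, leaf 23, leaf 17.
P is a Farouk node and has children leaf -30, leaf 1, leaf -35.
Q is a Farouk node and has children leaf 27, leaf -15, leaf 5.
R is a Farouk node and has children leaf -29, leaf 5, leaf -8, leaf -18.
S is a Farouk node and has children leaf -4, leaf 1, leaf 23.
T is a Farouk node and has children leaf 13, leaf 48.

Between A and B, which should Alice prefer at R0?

H (Farouk): max(-25, 23) = 23
J (Farouk): max(-34, -43) = -34
C (Alice): min(23, -34) = -34
K (Farouk): max(-1, 39, 47) = 47
L (Farouk): max(45, 48, 24) = 48
D (Alice): min(47, 48) = 47
M (Farouk): max(29, 40, -35) = 40
N (Farouk): max(-41, 23, 17) = 23
P (Farouk): max(-30, 1, -35) = 1
E (Alice): min(40, 23, 1) = 1
A (Farouk): max(-34, 47, 1) = 47
Q (Farouk): max(27, -15, 5) = 27
R (Farouk): max(-29, 5, -8, -18) = 5
F (Alice): min(27, 5) = 5
S (Farouk): max(-4, 1, 23) = 23
T (Farouk): max(13, 48) = 48
G (Alice): min(23, 48) = 23
B (Farouk): max(5, 23) = 23
Alice prefers the lower value; A=47, B=23. B is better since 23 < 47.

B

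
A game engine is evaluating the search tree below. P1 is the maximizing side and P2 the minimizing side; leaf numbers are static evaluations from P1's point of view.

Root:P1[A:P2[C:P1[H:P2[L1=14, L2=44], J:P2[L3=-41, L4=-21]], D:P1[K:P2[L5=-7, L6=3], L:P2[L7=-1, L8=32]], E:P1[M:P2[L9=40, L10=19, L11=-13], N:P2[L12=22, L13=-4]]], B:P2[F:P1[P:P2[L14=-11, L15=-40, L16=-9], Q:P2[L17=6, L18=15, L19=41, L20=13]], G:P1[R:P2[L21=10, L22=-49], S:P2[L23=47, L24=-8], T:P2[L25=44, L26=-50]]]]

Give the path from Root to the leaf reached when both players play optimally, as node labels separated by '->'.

H (P2): min(14, 44) = 14
J (P2): min(-41, -21) = -41
C (P1): max(14, -41) = 14
K (P2): min(-7, 3) = -7
L (P2): min(-1, 32) = -1
D (P1): max(-7, -1) = -1
M (P2): min(40, 19, -13) = -13
N (P2): min(22, -4) = -4
E (P1): max(-13, -4) = -4
A (P2): min(14, -1, -4) = -4
P (P2): min(-11, -40, -9) = -40
Q (P2): min(6, 15, 41, 13) = 6
F (P1): max(-40, 6) = 6
R (P2): min(10, -49) = -49
S (P2): min(47, -8) = -8
T (P2): min(44, -50) = -50
G (P1): max(-49, -8, -50) = -8
B (P2): min(6, -8) = -8
Root (P1): max(-4, -8) = -4
At Root, P1 picks A (highest: -4).
At A, P2 picks E (lowest: -4).
At E, P1 picks N (highest: -4).
At N, P2 picks L13 (lowest: -4).
Terminal value -4.

Root -> A -> E -> N -> L13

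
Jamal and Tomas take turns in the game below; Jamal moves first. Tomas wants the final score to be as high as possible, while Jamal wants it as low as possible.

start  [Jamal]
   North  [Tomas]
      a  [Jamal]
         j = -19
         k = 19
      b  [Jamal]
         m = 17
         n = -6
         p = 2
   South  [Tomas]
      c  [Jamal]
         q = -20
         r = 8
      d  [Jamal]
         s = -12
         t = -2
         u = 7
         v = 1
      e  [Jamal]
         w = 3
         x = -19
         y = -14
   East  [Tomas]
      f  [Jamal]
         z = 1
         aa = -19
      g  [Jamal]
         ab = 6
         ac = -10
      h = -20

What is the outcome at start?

a (Jamal): min(-19, 19) = -19
b (Jamal): min(17, -6, 2) = -6
North (Tomas): max(-19, -6) = -6
c (Jamal): min(-20, 8) = -20
d (Jamal): min(-12, -2, 7, 1) = -12
e (Jamal): min(3, -19, -14) = -19
South (Tomas): max(-20, -12, -19) = -12
f (Jamal): min(1, -19) = -19
g (Jamal): min(6, -10) = -10
East (Tomas): max(-19, -10, -20) = -10
start (Jamal): min(-6, -12, -10) = -12

-12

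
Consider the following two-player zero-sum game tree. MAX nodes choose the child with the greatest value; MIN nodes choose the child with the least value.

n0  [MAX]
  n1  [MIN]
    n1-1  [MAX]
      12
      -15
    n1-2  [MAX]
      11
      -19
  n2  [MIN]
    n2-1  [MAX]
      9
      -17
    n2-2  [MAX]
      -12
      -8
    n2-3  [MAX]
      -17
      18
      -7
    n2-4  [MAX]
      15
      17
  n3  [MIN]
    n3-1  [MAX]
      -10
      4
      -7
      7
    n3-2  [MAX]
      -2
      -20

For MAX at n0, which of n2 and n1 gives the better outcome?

n2-1 (MAX): max(9, -17) = 9
n2-2 (MAX): max(-12, -8) = -8
n2-3 (MAX): max(-17, 18, -7) = 18
n2-4 (MAX): max(15, 17) = 17
n2 (MIN): min(9, -8, 18, 17) = -8
n1-1 (MAX): max(12, -15) = 12
n1-2 (MAX): max(11, -19) = 11
n1 (MIN): min(12, 11) = 11
MAX prefers the higher value; n2=-8, n1=11. n1 is better since 11 > -8.

n1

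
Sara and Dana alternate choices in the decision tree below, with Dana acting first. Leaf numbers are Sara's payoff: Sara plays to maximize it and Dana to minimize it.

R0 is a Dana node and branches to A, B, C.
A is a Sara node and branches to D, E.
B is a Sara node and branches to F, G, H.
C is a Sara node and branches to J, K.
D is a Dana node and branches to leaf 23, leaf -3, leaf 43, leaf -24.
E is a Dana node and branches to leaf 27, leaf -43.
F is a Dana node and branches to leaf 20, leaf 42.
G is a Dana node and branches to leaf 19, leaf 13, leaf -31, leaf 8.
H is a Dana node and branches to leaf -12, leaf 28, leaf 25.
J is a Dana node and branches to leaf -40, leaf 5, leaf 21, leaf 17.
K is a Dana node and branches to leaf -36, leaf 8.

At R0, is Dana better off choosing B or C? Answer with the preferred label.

F (Dana): min(20, 42) = 20
G (Dana): min(19, 13, -31, 8) = -31
H (Dana): min(-12, 28, 25) = -12
B (Sara): max(20, -31, -12) = 20
J (Dana): min(-40, 5, 21, 17) = -40
K (Dana): min(-36, 8) = -36
C (Sara): max(-40, -36) = -36
Dana prefers the lower value; B=20, C=-36. C is better since -36 < 20.

C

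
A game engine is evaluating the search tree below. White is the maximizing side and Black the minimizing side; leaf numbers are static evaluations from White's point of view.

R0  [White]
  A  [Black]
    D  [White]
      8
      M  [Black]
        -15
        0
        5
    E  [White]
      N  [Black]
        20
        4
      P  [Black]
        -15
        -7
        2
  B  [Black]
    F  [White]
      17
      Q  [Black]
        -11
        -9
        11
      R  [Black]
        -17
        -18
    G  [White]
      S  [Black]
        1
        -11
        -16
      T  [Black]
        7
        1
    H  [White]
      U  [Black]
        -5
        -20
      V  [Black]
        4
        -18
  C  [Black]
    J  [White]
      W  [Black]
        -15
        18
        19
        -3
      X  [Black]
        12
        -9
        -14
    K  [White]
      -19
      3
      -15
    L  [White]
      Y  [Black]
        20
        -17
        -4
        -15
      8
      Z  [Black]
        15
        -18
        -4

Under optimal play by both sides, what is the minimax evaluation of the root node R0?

4

M (Black): min(-15, 0, 5) = -15
D (White): max(8, -15) = 8
N (Black): min(20, 4) = 4
P (Black): min(-15, -7, 2) = -15
E (White): max(4, -15) = 4
A (Black): min(8, 4) = 4
Q (Black): min(-11, -9, 11) = -11
R (Black): min(-17, -18) = -18
F (White): max(17, -11, -18) = 17
S (Black): min(1, -11, -16) = -16
T (Black): min(7, 1) = 1
G (White): max(-16, 1) = 1
U (Black): min(-5, -20) = -20
V (Black): min(4, -18) = -18
H (White): max(-20, -18) = -18
B (Black): min(17, 1, -18) = -18
W (Black): min(-15, 18, 19, -3) = -15
X (Black): min(12, -9, -14) = -14
J (White): max(-15, -14) = -14
K (White): max(-19, 3, -15) = 3
Y (Black): min(20, -17, -4, -15) = -17
Z (Black): min(15, -18, -4) = -18
L (White): max(-17, 8, -18) = 8
C (Black): min(-14, 3, 8) = -14
R0 (White): max(4, -18, -14) = 4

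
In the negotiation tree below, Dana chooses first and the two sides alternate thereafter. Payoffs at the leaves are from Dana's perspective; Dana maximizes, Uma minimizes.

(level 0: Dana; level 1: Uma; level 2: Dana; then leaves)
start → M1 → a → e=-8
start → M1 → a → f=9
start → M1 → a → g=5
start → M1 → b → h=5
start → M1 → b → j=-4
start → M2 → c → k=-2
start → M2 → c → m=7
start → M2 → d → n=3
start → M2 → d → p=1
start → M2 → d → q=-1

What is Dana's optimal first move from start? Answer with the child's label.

a (Dana): max(-8, 9, 5) = 9
b (Dana): max(5, -4) = 5
M1 (Uma): min(9, 5) = 5
c (Dana): max(-2, 7) = 7
d (Dana): max(3, 1, -1) = 3
M2 (Uma): min(7, 3) = 3
start (Dana): max(5, 3) = 5
Dana at start wants the highest of {M1=5, M2=3}, so chooses M1.

M1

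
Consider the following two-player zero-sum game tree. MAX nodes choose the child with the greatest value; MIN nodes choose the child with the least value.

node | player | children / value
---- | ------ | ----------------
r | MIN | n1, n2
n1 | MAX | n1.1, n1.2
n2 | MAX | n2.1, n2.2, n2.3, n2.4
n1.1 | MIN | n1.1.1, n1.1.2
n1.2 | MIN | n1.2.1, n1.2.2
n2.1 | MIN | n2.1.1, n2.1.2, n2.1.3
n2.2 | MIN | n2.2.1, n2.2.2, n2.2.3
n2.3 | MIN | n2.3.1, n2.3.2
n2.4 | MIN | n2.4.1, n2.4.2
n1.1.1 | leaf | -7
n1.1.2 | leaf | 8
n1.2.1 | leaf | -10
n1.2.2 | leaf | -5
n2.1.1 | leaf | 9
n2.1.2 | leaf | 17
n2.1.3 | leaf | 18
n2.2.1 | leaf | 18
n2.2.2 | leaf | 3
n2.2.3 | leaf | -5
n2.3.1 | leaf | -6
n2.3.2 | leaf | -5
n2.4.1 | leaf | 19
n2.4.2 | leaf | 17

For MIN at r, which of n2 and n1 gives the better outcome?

n2.1 (MIN): min(9, 17, 18) = 9
n2.2 (MIN): min(18, 3, -5) = -5
n2.3 (MIN): min(-6, -5) = -6
n2.4 (MIN): min(19, 17) = 17
n2 (MAX): max(9, -5, -6, 17) = 17
n1.1 (MIN): min(-7, 8) = -7
n1.2 (MIN): min(-10, -5) = -10
n1 (MAX): max(-7, -10) = -7
MIN prefers the lower value; n2=17, n1=-7. n1 is better since -7 < 17.

n1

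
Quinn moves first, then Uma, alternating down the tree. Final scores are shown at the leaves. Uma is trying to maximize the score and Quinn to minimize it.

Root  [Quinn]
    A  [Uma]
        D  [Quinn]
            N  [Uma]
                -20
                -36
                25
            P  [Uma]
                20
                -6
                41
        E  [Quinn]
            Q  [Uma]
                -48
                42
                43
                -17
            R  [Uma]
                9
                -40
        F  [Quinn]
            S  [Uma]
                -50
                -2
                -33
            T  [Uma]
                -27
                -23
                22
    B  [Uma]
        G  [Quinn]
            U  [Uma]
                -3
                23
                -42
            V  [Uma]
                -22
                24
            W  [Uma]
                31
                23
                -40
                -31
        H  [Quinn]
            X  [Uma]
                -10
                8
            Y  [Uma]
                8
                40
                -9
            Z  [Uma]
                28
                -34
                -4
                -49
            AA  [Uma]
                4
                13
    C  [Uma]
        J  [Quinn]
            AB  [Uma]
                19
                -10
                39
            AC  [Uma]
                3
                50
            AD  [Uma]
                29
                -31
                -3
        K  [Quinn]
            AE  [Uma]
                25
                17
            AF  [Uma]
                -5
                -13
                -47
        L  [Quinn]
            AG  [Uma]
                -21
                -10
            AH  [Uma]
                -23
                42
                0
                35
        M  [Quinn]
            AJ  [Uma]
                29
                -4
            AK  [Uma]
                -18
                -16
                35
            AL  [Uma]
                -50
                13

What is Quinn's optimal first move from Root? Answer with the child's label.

N (Uma): max(-20, -36, 25) = 25
P (Uma): max(20, -6, 41) = 41
D (Quinn): min(25, 41) = 25
Q (Uma): max(-48, 42, 43, -17) = 43
R (Uma): max(9, -40) = 9
E (Quinn): min(43, 9) = 9
S (Uma): max(-50, -2, -33) = -2
T (Uma): max(-27, -23, 22) = 22
F (Quinn): min(-2, 22) = -2
A (Uma): max(25, 9, -2) = 25
U (Uma): max(-3, 23, -42) = 23
V (Uma): max(-22, 24) = 24
W (Uma): max(31, 23, -40, -31) = 31
G (Quinn): min(23, 24, 31) = 23
X (Uma): max(-10, 8) = 8
Y (Uma): max(8, 40, -9) = 40
Z (Uma): max(28, -34, -4, -49) = 28
AA (Uma): max(4, 13) = 13
H (Quinn): min(8, 40, 28, 13) = 8
B (Uma): max(23, 8) = 23
AB (Uma): max(19, -10, 39) = 39
AC (Uma): max(3, 50) = 50
AD (Uma): max(29, -31, -3) = 29
J (Quinn): min(39, 50, 29) = 29
AE (Uma): max(25, 17) = 25
AF (Uma): max(-5, -13, -47) = -5
K (Quinn): min(25, -5) = -5
AG (Uma): max(-21, -10) = -10
AH (Uma): max(-23, 42, 0, 35) = 42
L (Quinn): min(-10, 42) = -10
AJ (Uma): max(29, -4) = 29
AK (Uma): max(-18, -16, 35) = 35
AL (Uma): max(-50, 13) = 13
M (Quinn): min(29, 35, 13) = 13
C (Uma): max(29, -5, -10, 13) = 29
Root (Quinn): min(25, 23, 29) = 23
Quinn at Root wants the lowest of {A=25, B=23, C=29}, so chooses B.

B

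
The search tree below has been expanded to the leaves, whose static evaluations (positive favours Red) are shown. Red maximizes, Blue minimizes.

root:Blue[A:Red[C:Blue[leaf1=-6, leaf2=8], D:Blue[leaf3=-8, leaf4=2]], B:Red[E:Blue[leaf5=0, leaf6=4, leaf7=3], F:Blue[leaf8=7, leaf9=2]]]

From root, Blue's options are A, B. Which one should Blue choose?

C (Blue): min(-6, 8) = -6
D (Blue): min(-8, 2) = -8
A (Red): max(-6, -8) = -6
E (Blue): min(0, 4, 3) = 0
F (Blue): min(7, 2) = 2
B (Red): max(0, 2) = 2
root (Blue): min(-6, 2) = -6
Blue at root wants the lowest of {A=-6, B=2}, so chooses A.

A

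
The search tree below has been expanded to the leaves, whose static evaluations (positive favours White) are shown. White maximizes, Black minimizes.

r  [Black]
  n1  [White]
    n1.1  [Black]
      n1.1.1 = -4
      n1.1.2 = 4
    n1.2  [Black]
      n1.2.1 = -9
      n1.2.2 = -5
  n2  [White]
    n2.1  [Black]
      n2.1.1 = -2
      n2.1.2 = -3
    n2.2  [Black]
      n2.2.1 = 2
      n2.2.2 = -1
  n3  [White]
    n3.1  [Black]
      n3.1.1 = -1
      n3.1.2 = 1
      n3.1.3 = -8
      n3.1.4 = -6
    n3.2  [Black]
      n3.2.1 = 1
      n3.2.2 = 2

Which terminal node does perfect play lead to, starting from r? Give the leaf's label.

n1.1.1

n1.1 (Black): min(-4, 4) = -4
n1.2 (Black): min(-9, -5) = -9
n1 (White): max(-4, -9) = -4
n2.1 (Black): min(-2, -3) = -3
n2.2 (Black): min(2, -1) = -1
n2 (White): max(-3, -1) = -1
n3.1 (Black): min(-1, 1, -8, -6) = -8
n3.2 (Black): min(1, 2) = 1
n3 (White): max(-8, 1) = 1
r (Black): min(-4, -1, 1) = -4
At r, Black picks n1 (lowest: -4).
At n1, White picks n1.1 (highest: -4).
At n1.1, Black picks n1.1.1 (lowest: -4).
Terminal value -4.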